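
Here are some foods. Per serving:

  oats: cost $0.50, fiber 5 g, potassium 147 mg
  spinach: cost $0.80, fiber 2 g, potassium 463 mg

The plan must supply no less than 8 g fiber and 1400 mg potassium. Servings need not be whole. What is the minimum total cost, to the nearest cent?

At the optimum either one food covers both requirements or two foods hit both targets exactly; no other combination can be cheaper.
oats only: max(8/5, 1400/147) = 9.524 servings → $4.76.
spinach only: max(8/2, 1400/463) = 4 servings → $3.20.
oats + spinach with both tight: 0.4473 servings and 2.882 servings → $2.53.
The minimum over all feasible corners is $2.53.

$2.53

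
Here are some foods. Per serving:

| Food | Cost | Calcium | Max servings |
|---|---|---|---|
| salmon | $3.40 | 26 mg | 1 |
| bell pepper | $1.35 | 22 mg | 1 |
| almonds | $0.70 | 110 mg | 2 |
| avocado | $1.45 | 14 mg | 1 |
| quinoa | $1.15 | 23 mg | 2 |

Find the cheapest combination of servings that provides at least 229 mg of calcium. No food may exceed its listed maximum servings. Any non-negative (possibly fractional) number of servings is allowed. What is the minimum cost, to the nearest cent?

Cost per mg of calcium: almonds $0.0064, quinoa $0.0500, bell pepper $0.0614, avocado $0.1036, salmon $0.1308.
Take 2 servings of almonds: +220.0 mg calcium for $1.40 (total $1.40, still need 9.0 mg).
Take 0.3913 servings of quinoa: +9.0 mg calcium for $0.45 (total $1.85, still need 0.0 mg).
Greedy by cheapest-per-mg is optimal for a single linear constraint, so the minimum cost is $1.85.

$1.85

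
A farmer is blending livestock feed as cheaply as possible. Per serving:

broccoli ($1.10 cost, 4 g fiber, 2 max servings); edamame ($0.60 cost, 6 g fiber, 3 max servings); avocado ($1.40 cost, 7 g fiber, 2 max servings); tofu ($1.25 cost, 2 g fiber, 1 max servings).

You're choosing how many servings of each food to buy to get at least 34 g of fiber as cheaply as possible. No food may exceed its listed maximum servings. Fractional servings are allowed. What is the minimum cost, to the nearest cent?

Cost per g of fiber: edamame $0.1000, avocado $0.2000, broccoli $0.2750, tofu $0.6250.
Take 3 servings of edamame: +18.0 g fiber for $1.80 (total $1.80, still need 16.0 g).
Take 2 servings of avocado: +14.0 g fiber for $2.80 (total $4.60, still need 2.0 g).
Take 0.5 servings of broccoli: +2.0 g fiber for $0.55 (total $5.15, still need 0.0 g).
Filling from the cheapest source first is optimal under one linear minimum: $5.15.

$5.15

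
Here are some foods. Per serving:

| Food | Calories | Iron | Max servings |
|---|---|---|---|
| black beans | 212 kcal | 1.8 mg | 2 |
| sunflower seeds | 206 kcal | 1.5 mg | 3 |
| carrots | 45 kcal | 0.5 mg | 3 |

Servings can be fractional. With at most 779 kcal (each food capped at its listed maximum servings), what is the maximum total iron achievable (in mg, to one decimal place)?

6.7 mg

Iron per kcal: carrots 0.01111, black beans 0.008491, sunflower seeds 0.007282.
Take 3 servings of carrots: uses 135 kcal, +1.5 mg iron (running total 1.5 mg).
Take 2 servings of black beans: uses 424 kcal, +3.6 mg iron (running total 5.1 mg).
Take 1.068 servings of sunflower seeds: uses 220 kcal, +1.6 mg iron (running total 6.7 mg).
Greedy by best ratio exhausts the calories allowance optimally: 6.7 mg.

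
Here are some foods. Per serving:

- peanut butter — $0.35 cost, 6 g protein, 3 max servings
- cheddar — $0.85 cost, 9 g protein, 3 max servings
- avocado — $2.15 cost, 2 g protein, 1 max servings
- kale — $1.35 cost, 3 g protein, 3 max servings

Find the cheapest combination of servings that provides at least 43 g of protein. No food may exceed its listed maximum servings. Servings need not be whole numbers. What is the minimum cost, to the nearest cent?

$3.41

Cost per g of protein: peanut butter $0.0583, cheddar $0.0944, kale $0.4500, avocado $1.0750.
Take 3 servings of peanut butter: +18.0 g protein for $1.05 (total $1.05, still need 25.0 g).
Take 2.778 servings of cheddar: +25.0 g protein for $2.36 (total $3.41, still need 0.0 g).
Filling from the cheapest source first is optimal under one linear minimum: $3.41.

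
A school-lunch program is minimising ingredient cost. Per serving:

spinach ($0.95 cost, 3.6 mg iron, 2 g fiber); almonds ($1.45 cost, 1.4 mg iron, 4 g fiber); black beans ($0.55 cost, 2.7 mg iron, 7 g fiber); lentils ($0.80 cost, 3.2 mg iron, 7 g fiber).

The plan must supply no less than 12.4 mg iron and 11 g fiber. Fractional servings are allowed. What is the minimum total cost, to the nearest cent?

An LP optimum is at a vertex; with two nutrient constraints at most two foods are used. Check each candidate.
spinach only: max(12.4/3.6, 11/2) = 5.5 servings → $5.22.
almonds only: max(12.4/1.4, 11/4) = 8.857 servings → $12.84.
black beans only: max(12.4/2.7, 11/7) = 4.593 servings → $2.53.
lentils only: max(12.4/3.2, 11/7) = 3.875 servings → $3.10.
spinach + almonds with both tight: 2.948 servings and 1.276 servings → $4.65.
spinach + black beans with both tight: 2.884 servings and 0.7475 servings → $3.15.
spinach + lentils with both tight: 2.745 servings and 0.7872 servings → $3.24.
almonds + black beans with both targets exact would need a negative amount; discard.
almonds + lentils with both targets exact would need a negative amount; discard.
black beans + lentils: intersection lies outside the first quadrant.
The minimum over all feasible corners is $2.53.

$2.53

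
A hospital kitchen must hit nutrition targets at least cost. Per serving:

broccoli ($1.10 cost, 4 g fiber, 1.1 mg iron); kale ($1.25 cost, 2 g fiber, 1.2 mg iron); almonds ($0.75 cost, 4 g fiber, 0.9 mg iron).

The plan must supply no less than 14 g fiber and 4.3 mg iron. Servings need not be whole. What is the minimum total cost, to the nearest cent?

With two linear requirements the optimum uses one or two foods; enumerate the corners.
broccoli only: max(14/4, 4.3/1.1) = 3.909 servings → $4.30.
kale only: max(14/2, 4.3/1.2) = 7 servings → $8.75.
almonds only: max(14/4, 4.3/0.9) = 4.778 servings → $3.58.
broccoli + kale with both tight: 3.154 servings and 0.6923 servings → $4.33.
broccoli + almonds: the both-tight solution has a negative serving — not a feasible corner.
kale + almonds with both tight: 1.533 servings and 2.733 servings → $3.97.
So the least-cost plan costs $3.58.

$3.58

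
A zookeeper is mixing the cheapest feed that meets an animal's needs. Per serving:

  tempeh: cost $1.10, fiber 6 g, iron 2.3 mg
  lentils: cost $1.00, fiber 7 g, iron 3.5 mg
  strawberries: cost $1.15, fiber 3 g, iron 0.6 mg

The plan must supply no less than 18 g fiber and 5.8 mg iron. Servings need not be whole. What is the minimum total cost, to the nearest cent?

$2.57

For a min-cost LP with two ≥-constraints, a basic feasible solution has at most two positive variables.
tempeh only: max(18/6, 5.8/2.3) = 3 servings → $3.30.
lentils only: max(18/7, 5.8/3.5) = 2.571 servings → $2.57.
strawberries only: max(18/3, 5.8/0.6) = 9.667 servings → $11.12.
tempeh + lentils with both targets exact would need a negative amount; discard.
tempeh + strawberries with both tight: 2 servings and 2 servings → $4.50.
lentils + strawberries with both tight: 1.048 servings and 3.556 servings → $5.14.
So the least-cost plan costs $2.57.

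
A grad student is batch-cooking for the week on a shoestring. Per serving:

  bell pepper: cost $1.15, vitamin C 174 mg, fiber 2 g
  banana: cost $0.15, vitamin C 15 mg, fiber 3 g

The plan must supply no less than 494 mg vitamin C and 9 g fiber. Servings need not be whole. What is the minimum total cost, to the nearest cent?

$3.32

Minimising a linear cost over {vitamin C ≥ 494, fiber ≥ 9, servings ≥ 0} — the optimum is at a vertex, using one or two foods.
bell pepper only: max(494/174, 9/2) = 4.5 servings → $5.17.
banana only: max(494/15, 9/3) = 32.93 servings → $4.94.
bell pepper + banana with both tight: 2.738 servings and 1.175 servings → $3.32.
So the least-cost plan costs $3.32.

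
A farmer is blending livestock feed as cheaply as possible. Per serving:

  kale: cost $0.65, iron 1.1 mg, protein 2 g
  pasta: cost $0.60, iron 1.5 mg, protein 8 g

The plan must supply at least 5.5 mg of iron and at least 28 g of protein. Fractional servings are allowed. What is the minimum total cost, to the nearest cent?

For a min-cost LP with two ≥-constraints, a basic feasible solution has at most two positive variables.
kale only: max(5.5/1.1, 28/2) = 14 servings → $9.10.
pasta only: max(5.5/1.5, 28/8) = 3.667 servings → $2.20.
kale + pasta with both tight: 0.3448 servings and 3.414 servings → $2.27.
So the least-cost plan costs $2.20.

$2.20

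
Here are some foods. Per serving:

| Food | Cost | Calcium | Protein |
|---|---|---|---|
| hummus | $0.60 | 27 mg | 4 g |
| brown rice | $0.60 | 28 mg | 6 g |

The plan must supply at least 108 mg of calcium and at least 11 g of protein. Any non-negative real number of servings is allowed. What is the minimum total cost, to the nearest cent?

For a min-cost LP with two ≥-constraints, a basic feasible solution has at most two positive variables.
hummus only: max(108/27, 11/4) = 4 servings → $2.40.
brown rice only: max(108/28, 11/6) = 3.857 servings → $2.31.
hummus + brown rice: intersection lies outside the first quadrant.
So the least-cost plan costs $2.31.

$2.31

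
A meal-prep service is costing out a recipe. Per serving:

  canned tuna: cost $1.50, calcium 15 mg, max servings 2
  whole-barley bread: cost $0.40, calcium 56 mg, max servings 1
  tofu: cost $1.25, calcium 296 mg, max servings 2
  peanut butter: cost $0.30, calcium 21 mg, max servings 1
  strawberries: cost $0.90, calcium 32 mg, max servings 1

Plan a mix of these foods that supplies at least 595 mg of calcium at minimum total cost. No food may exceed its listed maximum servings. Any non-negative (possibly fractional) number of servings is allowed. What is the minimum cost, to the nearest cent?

Cost per mg of calcium: tofu $0.0042, whole-barley bread $0.0071, peanut butter $0.0143, strawberries $0.0281, canned tuna $0.1000.
Take 2 servings of tofu: +592.0 mg calcium for $2.50 (total $2.50, still need 3.0 mg).
Take 0.05357 servings of whole-barley bread: +3.0 mg calcium for $0.02 (total $2.52, still need 0.0 mg).
Filling from the cheapest source first is optimal under one linear minimum: $2.52.

$2.52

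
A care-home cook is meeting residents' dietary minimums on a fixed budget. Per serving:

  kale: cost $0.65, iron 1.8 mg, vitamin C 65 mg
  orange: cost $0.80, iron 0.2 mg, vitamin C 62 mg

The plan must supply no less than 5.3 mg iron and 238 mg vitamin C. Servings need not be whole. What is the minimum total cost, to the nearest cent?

Two binding constraints pin down two serving amounts, so the optimal mix uses at most two foods. The candidates are each food alone (scaled to the tighter of iron/vitamin C) and each pair with both constraints tight.
kale only: max(5.3/1.8, 238/65) = 3.662 servings → $2.38.
orange only: max(5.3/0.2, 238/62) = 26.5 servings → $21.20.
kale + orange with both tight: 2.85 servings and 0.8509 servings → $2.53.
So the least-cost plan costs $2.38.

$2.38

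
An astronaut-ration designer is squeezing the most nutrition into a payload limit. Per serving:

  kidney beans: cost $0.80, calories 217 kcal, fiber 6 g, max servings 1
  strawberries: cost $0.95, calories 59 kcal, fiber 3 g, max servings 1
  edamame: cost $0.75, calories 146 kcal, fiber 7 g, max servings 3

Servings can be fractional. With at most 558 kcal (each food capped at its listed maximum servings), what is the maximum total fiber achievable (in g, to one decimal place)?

Fiber per kcal: strawberries 0.05085, edamame 0.04795, kidney beans 0.02765.
Take 1 serving of strawberries: uses 59 kcal, +3.0 g fiber (running total 3.0 g).
Take 3 servings of edamame: uses 438 kcal, +21.0 g fiber (running total 24.0 g).
Take 0.2811 servings of kidney beans: uses 61 kcal, +1.7 g fiber (running total 25.7 g).
Filling greedily by fiber-per-kcal is optimal for one linear limit, giving 25.7 g.

25.7 g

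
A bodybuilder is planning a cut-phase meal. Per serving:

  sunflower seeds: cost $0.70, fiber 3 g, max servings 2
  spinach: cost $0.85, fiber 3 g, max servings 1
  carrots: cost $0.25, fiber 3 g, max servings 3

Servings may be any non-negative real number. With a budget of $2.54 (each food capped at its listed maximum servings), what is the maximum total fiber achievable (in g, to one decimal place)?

16.4 g

Fiber per dollar: carrots 12, sunflower seeds 4.286, spinach 3.529.
Take 3 servings of carrots: spends $0.75, +9.0 g fiber (running total 9.0 g).
Take 2 servings of sunflower seeds: spends $1.40, +6.0 g fiber (running total 15.0 g).
Take 0.4588 servings of spinach: spends $0.39, +1.4 g fiber (running total 16.4 g).
Filling greedily by fiber-per-dollar is optimal for one linear limit, giving 16.4 g.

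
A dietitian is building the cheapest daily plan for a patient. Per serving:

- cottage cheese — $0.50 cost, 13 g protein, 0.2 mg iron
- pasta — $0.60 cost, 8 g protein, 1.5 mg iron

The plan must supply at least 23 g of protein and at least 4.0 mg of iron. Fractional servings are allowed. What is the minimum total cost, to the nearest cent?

$1.66

cottage cheese only: max(23/13, 4.0/0.2) = 20 servings → $10.00.
pasta only: max(23/8, 4.0/1.5) = 2.875 servings → $1.73.
cottage cheese + pasta with both tight: 0.1397 servings and 2.648 servings → $1.66.
Cheapest feasible corner: $1.66.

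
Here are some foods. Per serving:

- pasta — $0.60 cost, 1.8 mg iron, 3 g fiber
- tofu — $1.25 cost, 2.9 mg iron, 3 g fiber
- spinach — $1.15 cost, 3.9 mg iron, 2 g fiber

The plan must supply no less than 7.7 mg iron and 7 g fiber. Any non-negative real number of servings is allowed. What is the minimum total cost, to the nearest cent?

At the optimum either one food covers both requirements or two foods hit both targets exactly; no other combination can be cheaper.
pasta only: max(7.7/1.8, 7/3) = 4.278 servings → $2.57.
tofu only: max(7.7/2.9, 7/3) = 2.655 servings → $3.32.
spinach only: max(7.7/3.9, 7/2) = 3.5 servings → $4.03.
pasta + tofu: intersection lies outside the first quadrant.
pasta + spinach with both tight: 1.469 servings and 1.296 servings → $2.37.
tofu + spinach with both tight: 2.017 servings and 0.4746 servings → $3.07.
The minimum over all feasible corners is $2.37.

$2.37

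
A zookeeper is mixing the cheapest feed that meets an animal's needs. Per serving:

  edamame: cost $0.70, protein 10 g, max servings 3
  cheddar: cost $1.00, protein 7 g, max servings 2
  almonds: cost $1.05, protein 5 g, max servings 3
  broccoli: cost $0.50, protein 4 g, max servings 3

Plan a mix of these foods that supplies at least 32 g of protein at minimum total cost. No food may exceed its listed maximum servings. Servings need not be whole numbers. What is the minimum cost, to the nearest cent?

$2.35

Cost per g of protein: edamame $0.0700, broccoli $0.1250, cheddar $0.1429, almonds $0.2100.
Take 3 servings of edamame: +30.0 g protein for $2.10 (total $2.10, still need 2.0 g).
Take 0.5 servings of broccoli: +2.0 g protein for $0.25 (total $2.35, still need 0.0 g).
Filling from the cheapest source first is optimal under one linear minimum: $2.35.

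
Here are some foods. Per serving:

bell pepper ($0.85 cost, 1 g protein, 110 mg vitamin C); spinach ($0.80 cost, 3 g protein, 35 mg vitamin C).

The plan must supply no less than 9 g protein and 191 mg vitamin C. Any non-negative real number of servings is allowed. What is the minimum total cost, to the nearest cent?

Minimising a linear cost over {protein ≥ 9, vitamin C ≥ 191, servings ≥ 0} — the optimum is at a vertex, using one or two foods.
bell pepper only: max(9/1, 191/110) = 9 servings → $7.65.
spinach only: max(9/3, 191/35) = 5.457 servings → $4.37.
bell pepper + spinach with both tight: 0.8746 servings and 2.708 servings → $2.91.
So the least-cost plan costs $2.91.

$2.91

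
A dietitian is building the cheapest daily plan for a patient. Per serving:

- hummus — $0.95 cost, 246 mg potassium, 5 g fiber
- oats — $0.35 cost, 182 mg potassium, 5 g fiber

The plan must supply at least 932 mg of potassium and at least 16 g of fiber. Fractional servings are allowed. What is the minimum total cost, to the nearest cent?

An LP optimum is at a vertex; with two nutrient constraints at most two foods are used. Check each candidate.
hummus only: max(932/246, 16/5) = 3.789 servings → $3.60.
oats only: max(932/182, 16/5) = 5.121 servings → $1.79.
hummus + oats: intersection lies outside the first quadrant.
So the least-cost plan costs $1.79.

$1.79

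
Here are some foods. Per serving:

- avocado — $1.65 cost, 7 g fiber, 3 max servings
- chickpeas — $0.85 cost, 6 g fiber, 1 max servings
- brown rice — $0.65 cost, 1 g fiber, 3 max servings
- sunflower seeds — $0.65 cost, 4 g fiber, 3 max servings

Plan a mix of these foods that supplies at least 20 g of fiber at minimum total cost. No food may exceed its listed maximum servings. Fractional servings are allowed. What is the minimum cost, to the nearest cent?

Cost per g of fiber: chickpeas $0.1417, sunflower seeds $0.1625, avocado $0.2357, brown rice $0.6500.
Take 1 serving of chickpeas: +6.0 g fiber for $0.85 (total $0.85, still need 14.0 g).
Take 3 servings of sunflower seeds: +12.0 g fiber for $1.95 (total $2.80, still need 2.0 g).
Take 0.2857 servings of avocado: +2.0 g fiber for $0.47 (total $3.27, still need 0.0 g).
Filling from the cheapest source first is optimal under one linear minimum: $3.27.

$3.27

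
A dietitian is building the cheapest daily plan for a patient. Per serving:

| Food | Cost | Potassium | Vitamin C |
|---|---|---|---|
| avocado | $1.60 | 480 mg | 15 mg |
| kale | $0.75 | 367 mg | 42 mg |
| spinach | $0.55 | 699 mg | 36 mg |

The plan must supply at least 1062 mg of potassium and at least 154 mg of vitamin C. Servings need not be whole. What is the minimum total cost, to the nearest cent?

Two binding constraints pin down two serving amounts, so the optimal mix uses at most two foods. The candidates are each food alone (scaled to the tighter of potassium/vitamin C) and each pair with both constraints tight.
avocado only: max(1062/480, 154/15) = 10.27 servings → $16.43.
kale only: max(1062/367, 154/42) = 3.667 servings → $2.75.
spinach only: max(1062/699, 154/36) = 4.278 servings → $2.35.
avocado + kale: the both-tight solution has a negative serving — not a feasible corner.
avocado + spinach with both targets exact would need a negative amount; discard.
kale + spinach with both targets exact would need a negative amount; discard.
Cheapest feasible corner: $2.35.

$2.35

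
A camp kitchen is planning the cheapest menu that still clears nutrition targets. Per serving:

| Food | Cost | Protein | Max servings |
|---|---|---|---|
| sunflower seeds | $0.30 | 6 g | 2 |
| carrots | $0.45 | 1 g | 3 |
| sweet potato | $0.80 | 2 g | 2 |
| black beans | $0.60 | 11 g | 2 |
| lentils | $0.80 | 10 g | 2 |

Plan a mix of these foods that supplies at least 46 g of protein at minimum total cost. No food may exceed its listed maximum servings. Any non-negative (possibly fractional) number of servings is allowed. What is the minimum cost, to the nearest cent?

Cost per g of protein: sunflower seeds $0.0500, black beans $0.0545, lentils $0.0800, sweet potato $0.4000, carrots $0.4500.
Take 2 servings of sunflower seeds: +12.0 g protein for $0.60 (total $0.60, still need 34.0 g).
Take 2 servings of black beans: +22.0 g protein for $1.20 (total $1.80, still need 12.0 g).
Take 1.2 servings of lentils: +12.0 g protein for $0.96 (total $2.76, still need 0.0 g).
Filling from the cheapest source first is optimal under one linear minimum: $2.76.

$2.76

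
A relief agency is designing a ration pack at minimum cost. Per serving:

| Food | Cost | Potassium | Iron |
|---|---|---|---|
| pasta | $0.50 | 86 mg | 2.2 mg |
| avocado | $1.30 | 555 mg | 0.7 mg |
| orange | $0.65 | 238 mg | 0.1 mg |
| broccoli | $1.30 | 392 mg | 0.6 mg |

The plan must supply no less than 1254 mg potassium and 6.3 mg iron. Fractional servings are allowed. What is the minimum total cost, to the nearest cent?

Minimising a linear cost over {potassium ≥ 1254, iron ≥ 6.3, servings ≥ 0} — the optimum is at a vertex, using one or two foods.
pasta only: max(1254/86, 6.3/2.2) = 14.58 servings → $7.29.
avocado only: max(1254/555, 6.3/0.7) = 9 servings → $11.70.
orange only: max(1254/238, 6.3/0.1) = 63 servings → $40.95.
broccoli only: max(1254/392, 6.3/0.6) = 10.5 servings → $13.65.
pasta + avocado with both tight: 2.256 servings and 1.91 servings → $3.61.
pasta + orange with both tight: 2.668 servings and 4.305 servings → $4.13.
pasta + broccoli with both tight: 2.118 servings and 2.734 servings → $4.61.
avocado + orange with both targets exact would need a negative amount; discard.
avocado + broccoli with both targets exact would need a negative amount; discard.
orange + broccoli with both targets exact would need a negative amount; discard.
Cheapest feasible corner: $3.61.

$3.61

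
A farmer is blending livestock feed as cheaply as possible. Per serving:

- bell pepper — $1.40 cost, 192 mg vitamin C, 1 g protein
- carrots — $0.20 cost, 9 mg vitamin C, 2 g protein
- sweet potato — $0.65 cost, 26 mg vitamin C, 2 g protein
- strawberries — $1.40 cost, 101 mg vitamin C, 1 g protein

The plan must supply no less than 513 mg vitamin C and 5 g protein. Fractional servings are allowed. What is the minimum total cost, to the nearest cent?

$3.90

Minimising a linear cost over {vitamin C ≥ 513, protein ≥ 5, servings ≥ 0} — the optimum is at a vertex, using one or two foods.
bell pepper only: max(513/192, 5/1) = 5 servings → $7.00.
carrots only: max(513/9, 5/2) = 57 servings → $11.40.
sweet potato only: max(513/26, 5/2) = 19.73 servings → $12.82.
strawberries only: max(513/101, 5/1) = 5.079 servings → $7.11.
bell pepper + carrots with both tight: 2.616 servings and 1.192 servings → $3.90.
bell pepper + sweet potato with both tight: 2.503 servings and 1.249 servings → $4.32.
bell pepper + strawberries with both tight: 0.08791 servings and 4.912 servings → $7.00.
carrots + sweet potato with both targets exact would need a negative amount; discard.
carrots + strawberries with both targets exact would need a negative amount; discard.
sweet potato + strawberries: intersection lies outside the first quadrant.
Cheapest feasible corner: $3.90.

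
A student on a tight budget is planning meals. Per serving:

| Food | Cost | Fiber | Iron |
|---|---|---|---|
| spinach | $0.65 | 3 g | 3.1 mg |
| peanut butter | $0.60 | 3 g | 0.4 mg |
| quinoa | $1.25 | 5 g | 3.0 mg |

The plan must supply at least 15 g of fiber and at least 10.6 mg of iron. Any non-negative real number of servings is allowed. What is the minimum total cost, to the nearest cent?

Minimising a linear cost over {fiber ≥ 15, iron ≥ 10.6, servings ≥ 0} — the optimum is at a vertex, using one or two foods.
spinach only: max(15/3, 10.6/3.1) = 5 servings → $3.25.
peanut butter only: max(15/3, 10.6/0.4) = 26.5 servings → $15.90.
quinoa only: max(15/5, 10.6/3.0) = 3.533 servings → $4.42.
spinach + peanut butter with both tight: 3.185 servings and 1.815 servings → $3.16.
spinach + quinoa with both tight: 1.231 servings and 2.262 servings → $3.63.
peanut butter + quinoa: intersection lies outside the first quadrant.
The minimum over all feasible corners is $3.16.

$3.16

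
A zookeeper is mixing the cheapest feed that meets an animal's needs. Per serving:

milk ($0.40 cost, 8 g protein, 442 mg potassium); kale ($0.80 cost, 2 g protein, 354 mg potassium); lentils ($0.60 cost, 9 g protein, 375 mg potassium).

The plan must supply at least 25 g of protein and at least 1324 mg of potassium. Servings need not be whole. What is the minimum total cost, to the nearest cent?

$1.25

Compare the cost at each extreme point of the feasible region.
milk only: max(25/8, 1324/442) = 3.125 servings → $1.25.
kale only: max(25/2, 1324/354) = 12.5 servings → $10.00.
lentils only: max(25/9, 1324/375) = 3.531 servings → $2.12.
milk + kale with both targets exact would need a negative amount; discard.
milk + lentils with both tight: 2.598 servings and 0.4683 servings → $1.32.
kale + lentils with both tight: 1.043 servings and 2.546 servings → $2.36.
So the least-cost plan costs $1.25.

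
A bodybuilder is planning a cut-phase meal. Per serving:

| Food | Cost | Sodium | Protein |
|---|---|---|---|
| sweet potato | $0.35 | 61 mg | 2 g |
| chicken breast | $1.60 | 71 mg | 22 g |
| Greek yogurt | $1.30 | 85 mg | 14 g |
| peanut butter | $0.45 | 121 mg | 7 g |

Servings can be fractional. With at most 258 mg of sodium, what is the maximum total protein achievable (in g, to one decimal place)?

Protein per mg sodium: chicken breast 0.3099, Greek yogurt 0.1647, peanut butter 0.05785, sweet potato 0.03279.
With no serving limits, spend the whole sodium allowance on chicken breast: 258 mg / 71 mg × 22 g = 79.9 g.

79.9 g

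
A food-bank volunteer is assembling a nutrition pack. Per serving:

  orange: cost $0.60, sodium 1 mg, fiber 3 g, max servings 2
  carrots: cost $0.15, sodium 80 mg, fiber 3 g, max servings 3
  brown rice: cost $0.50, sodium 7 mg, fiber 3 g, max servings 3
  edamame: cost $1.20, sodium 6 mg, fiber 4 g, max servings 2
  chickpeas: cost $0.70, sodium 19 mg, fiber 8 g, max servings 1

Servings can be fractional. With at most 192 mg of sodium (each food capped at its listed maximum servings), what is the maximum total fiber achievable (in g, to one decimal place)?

Fiber per mg sodium: orange 3, edamame 0.6667, brown rice 0.4286, chickpeas 0.4211, carrots 0.0375.
Take 2 servings of orange: uses 2 mg sodium, +6.0 g fiber (running total 6.0 g).
Take 2 servings of edamame: uses 12 mg sodium, +8.0 g fiber (running total 14.0 g).
Take 3 servings of brown rice: uses 21 mg sodium, +9.0 g fiber (running total 23.0 g).
Take 1 serving of chickpeas: uses 19 mg sodium, +8.0 g fiber (running total 31.0 g).
Take 1.725 servings of carrots: uses 138 mg sodium, +5.2 g fiber (running total 36.2 g).
Filling greedily by fiber-per-mg sodium is optimal for one linear limit, giving 36.2 g.

36.2 g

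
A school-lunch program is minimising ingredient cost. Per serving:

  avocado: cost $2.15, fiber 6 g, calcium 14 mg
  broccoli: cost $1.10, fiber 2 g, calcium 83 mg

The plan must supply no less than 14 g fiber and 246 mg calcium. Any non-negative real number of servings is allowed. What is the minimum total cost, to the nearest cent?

This is a tiny linear program; its minimum lies at a vertex of the feasible set. List the vertices and price them.
avocado only: max(14/6, 246/14) = 17.57 servings → $37.78.
broccoli only: max(14/2, 246/83) = 7 servings → $7.70.
avocado + broccoli with both tight: 1.426 servings and 2.723 servings → $6.06.
Cheapest feasible corner: $6.06.

$6.06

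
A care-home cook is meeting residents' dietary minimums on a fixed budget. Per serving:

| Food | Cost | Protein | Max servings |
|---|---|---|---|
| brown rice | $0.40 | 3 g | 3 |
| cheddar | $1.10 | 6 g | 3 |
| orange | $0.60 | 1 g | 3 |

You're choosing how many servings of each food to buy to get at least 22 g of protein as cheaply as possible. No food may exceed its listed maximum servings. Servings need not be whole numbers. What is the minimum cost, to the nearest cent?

Cost per g of protein: brown rice $0.1333, cheddar $0.1833, orange $0.6000.
Take 3 servings of brown rice: +9.0 g protein for $1.20 (total $1.20, still need 13.0 g).
Take 2.167 servings of cheddar: +13.0 g protein for $2.38 (total $3.58, still need 0.0 g).
Greedy by cheapest-per-g is optimal for a single linear constraint, so the minimum cost is $3.58.

$3.58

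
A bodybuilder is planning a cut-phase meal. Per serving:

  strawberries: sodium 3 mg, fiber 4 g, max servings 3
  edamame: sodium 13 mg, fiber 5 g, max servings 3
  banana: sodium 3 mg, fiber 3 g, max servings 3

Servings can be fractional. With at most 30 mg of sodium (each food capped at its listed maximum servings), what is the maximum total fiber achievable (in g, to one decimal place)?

25.6 g

Fiber per mg sodium: strawberries 1.333, banana 1, edamame 0.3846.
Take 3 servings of strawberries: uses 9 mg sodium, +12.0 g fiber (running total 12.0 g).
Take 3 servings of banana: uses 9 mg sodium, +9.0 g fiber (running total 21.0 g).
Take 0.9231 servings of edamame: uses 12 mg sodium, +4.6 g fiber (running total 25.6 g).
Filling greedily by fiber-per-mg sodium is optimal for one linear limit, giving 25.6 g.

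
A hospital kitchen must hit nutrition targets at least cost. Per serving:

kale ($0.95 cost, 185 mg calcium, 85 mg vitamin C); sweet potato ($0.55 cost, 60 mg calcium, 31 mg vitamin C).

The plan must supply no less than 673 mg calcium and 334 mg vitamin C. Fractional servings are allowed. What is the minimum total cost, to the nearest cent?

Check every corner: each single food scaled to meet both minima, and each pair solved so both constraints bind.
kale only: max(673/185, 334/85) = 3.929 servings → $3.73.
sweet potato only: max(673/60, 334/31) = 11.22 servings → $6.17.
kale + sweet potato with both tight: 1.296 servings and 7.22 servings → $5.20.
So the least-cost plan costs $3.73.

$3.73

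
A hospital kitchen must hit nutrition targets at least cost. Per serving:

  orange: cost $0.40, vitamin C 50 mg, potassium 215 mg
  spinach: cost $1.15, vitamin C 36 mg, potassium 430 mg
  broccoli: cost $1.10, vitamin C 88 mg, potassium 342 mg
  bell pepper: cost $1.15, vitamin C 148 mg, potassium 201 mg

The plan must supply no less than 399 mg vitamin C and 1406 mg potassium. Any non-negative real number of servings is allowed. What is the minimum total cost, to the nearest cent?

$3.17

At the optimum either one food covers both requirements or two foods hit both targets exactly; no other combination can be cheaper.
orange only: max(399/50, 1406/215) = 7.98 servings → $3.19.
spinach only: max(399/36, 1406/430) = 11.08 servings → $12.75.
broccoli only: max(399/88, 1406/342) = 4.534 servings → $4.99.
bell pepper only: max(399/148, 1406/201) = 6.995 servings → $8.04.
orange + spinach: the both-tight solution has a negative serving — not a feasible corner.
orange + broccoli: the both-tight solution has a negative serving — not a feasible corner.
orange + bell pepper with both tight: 5.875 servings and 0.7113 servings → $3.17.
spinach + broccoli: the both-tight solution has a negative serving — not a feasible corner.
spinach + bell pepper with both tight: 2.267 servings and 2.144 servings → $5.07.
broccoli + bell pepper with both tight: 3.884 servings and 0.3866 servings → $4.72.
Cheapest feasible corner: $3.17.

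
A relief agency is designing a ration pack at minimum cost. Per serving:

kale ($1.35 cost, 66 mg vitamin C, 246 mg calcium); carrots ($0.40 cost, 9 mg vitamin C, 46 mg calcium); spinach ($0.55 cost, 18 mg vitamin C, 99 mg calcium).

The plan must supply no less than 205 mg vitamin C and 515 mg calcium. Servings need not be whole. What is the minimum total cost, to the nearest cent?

$4.19

A basic optimal solution has at most two foods positive. Try each food alone and each pair with both targets met exactly.
kale only: max(205/66, 515/246) = 3.106 servings → $4.19.
carrots only: max(205/9, 515/46) = 22.78 servings → $9.11.
spinach only: max(205/18, 515/99) = 11.39 servings → $6.26.
kale + carrots with both targets exact would need a negative amount; discard.
kale + spinach: intersection lies outside the first quadrant.
carrots + spinach: intersection lies outside the first quadrant.
Cheapest feasible corner: $4.19.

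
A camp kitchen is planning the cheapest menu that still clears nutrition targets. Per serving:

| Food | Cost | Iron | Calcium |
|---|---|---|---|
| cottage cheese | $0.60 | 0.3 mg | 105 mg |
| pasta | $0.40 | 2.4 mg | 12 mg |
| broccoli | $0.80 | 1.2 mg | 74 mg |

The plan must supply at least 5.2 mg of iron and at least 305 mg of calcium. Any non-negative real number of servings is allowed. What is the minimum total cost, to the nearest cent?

A basic optimal solution has at most two foods positive. Try each food alone and each pair with both targets met exactly.
cottage cheese only: max(5.2/0.3, 305/105) = 17.33 servings → $10.40.
pasta only: max(5.2/2.4, 305/12) = 25.42 servings → $10.17.
broccoli only: max(5.2/1.2, 305/74) = 4.333 servings → $3.47.
cottage cheese + pasta with both tight: 2.696 servings and 1.83 servings → $2.35.
cottage cheese + broccoli: the both-tight solution has a negative serving — not a feasible corner.
pasta + broccoli with both tight: 0.1152 servings and 4.103 servings → $3.33.
The minimum over all feasible corners is $2.35.

$2.35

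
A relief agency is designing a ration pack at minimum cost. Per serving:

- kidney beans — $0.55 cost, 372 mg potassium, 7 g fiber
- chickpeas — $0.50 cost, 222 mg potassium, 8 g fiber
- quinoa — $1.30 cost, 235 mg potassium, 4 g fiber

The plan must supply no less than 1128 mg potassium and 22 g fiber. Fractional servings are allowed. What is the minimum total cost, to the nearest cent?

$1.70

Compare the cost at each extreme point of the feasible region.
kidney beans only: max(1128/372, 22/7) = 3.143 servings → $1.73.
chickpeas only: max(1128/222, 22/8) = 5.081 servings → $2.54.
quinoa only: max(1128/235, 22/4) = 5.5 servings → $7.15.
kidney beans + chickpeas with both tight: 2.911 servings and 0.2025 servings → $1.70.
kidney beans + quinoa with both targets exact would need a negative amount; discard.
chickpeas + quinoa with both tight: 0.6633 servings and 4.173 servings → $5.76.
The minimum over all feasible corners is $1.70.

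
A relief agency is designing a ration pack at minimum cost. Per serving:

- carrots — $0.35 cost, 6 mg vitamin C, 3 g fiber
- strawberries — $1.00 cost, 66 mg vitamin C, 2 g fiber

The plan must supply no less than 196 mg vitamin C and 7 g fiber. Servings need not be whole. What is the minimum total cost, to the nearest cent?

$3.07

At the optimum either one food covers both requirements or two foods hit both targets exactly; no other combination can be cheaper.
carrots only: max(196/6, 7/3) = 32.67 servings → $11.43.
strawberries only: max(196/66, 7/2) = 3.5 servings → $3.50.
carrots + strawberries with both tight: 0.3763 servings and 2.935 servings → $3.07.
So the least-cost plan costs $3.07.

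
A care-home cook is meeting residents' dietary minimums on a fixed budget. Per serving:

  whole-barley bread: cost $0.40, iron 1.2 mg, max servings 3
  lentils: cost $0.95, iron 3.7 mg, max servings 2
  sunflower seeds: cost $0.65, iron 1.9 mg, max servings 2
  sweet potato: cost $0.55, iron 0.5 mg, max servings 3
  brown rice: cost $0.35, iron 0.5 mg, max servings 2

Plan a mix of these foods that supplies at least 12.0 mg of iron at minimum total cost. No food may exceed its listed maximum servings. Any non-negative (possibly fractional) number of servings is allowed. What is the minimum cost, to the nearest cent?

$3.44

Cost per mg of iron: lentils $0.2568, whole-barley bread $0.3333, sunflower seeds $0.3421, brown rice $0.7000, sweet potato $1.1000.
Take 2 servings of lentils: +7.4 mg iron for $1.90 (total $1.90, still need 4.6 mg).
Take 3 servings of whole-barley bread: +3.6 mg iron for $1.20 (total $3.10, still need 1.0 mg).
Take 0.5263 servings of sunflower seeds: +1.0 mg iron for $0.34 (total $3.44, still need 0.0 mg).
Greedy by cheapest-per-mg is optimal for a single linear constraint, so the minimum cost is $3.44.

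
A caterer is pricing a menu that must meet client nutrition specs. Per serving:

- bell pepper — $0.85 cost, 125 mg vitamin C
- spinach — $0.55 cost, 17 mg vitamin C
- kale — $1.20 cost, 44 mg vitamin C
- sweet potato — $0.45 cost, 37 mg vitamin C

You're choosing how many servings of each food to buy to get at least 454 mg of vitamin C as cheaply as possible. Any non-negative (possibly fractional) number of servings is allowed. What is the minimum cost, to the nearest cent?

$3.09

Cost per mg of vitamin C: bell pepper $0.0068, sweet potato $0.0122, kale $0.0273, spinach $0.0324.
With no serving limits, use only bell pepper: 454 mg / 125 mg = 3.632 servings × $0.85 = $3.09.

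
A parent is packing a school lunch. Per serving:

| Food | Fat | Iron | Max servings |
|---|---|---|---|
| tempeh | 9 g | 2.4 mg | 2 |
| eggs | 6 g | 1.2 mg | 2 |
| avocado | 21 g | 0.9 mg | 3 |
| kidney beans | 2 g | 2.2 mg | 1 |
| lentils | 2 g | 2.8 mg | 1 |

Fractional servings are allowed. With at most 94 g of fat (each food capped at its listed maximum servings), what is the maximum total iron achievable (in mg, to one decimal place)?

14.8 mg

Iron per g fat: lentils 1.4, kidney beans 1.1, tempeh 0.2667, eggs 0.2, avocado 0.04286.
Take 1 serving of lentils: uses 2 g fat, +2.8 mg iron (running total 2.8 mg).
Take 1 serving of kidney beans: uses 2 g fat, +2.2 mg iron (running total 5.0 mg).
Take 2 servings of tempeh: uses 18 g fat, +4.8 mg iron (running total 9.8 mg).
Take 2 servings of eggs: uses 12 g fat, +2.4 mg iron (running total 12.2 mg).
Take 2.857 servings of avocado: uses 60 g fat, +2.6 mg iron (running total 14.8 mg).
Greedy by best ratio exhausts the fat allowance optimally: 14.8 mg.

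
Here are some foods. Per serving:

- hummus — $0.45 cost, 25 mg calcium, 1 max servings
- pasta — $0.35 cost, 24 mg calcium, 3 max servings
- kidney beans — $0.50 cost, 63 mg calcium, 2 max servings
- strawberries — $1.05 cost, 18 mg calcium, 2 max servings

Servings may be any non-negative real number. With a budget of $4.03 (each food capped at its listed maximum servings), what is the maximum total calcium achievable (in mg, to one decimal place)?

249.2 mg

Calcium per dollar: kidney beans 126, pasta 68.57, hummus 55.56, strawberries 17.14.
Take 2 servings of kidney beans: spends $1.00, +126.0 mg calcium (running total 126.0 mg).
Take 3 servings of pasta: spends $1.05, +72.0 mg calcium (running total 198.0 mg).
Take 1 serving of hummus: spends $0.45, +25.0 mg calcium (running total 223.0 mg).
Take 1.457 servings of strawberries: spends $1.53, +26.2 mg calcium (running total 249.2 mg).
Greedy by best ratio exhausts the cost allowance optimally: 249.2 mg.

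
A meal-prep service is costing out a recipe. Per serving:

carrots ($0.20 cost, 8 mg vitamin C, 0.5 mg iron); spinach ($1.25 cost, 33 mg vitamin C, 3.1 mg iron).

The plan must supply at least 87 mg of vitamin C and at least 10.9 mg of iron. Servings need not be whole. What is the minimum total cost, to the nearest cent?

Compare the cost at each extreme point of the feasible region.
carrots only: max(87/8, 10.9/0.5) = 21.8 servings → $4.36.
spinach only: max(87/33, 10.9/3.1) = 3.516 servings → $4.40.
carrots + spinach: the both-tight solution has a negative serving — not a feasible corner.
The minimum over all feasible corners is $4.36.

$4.36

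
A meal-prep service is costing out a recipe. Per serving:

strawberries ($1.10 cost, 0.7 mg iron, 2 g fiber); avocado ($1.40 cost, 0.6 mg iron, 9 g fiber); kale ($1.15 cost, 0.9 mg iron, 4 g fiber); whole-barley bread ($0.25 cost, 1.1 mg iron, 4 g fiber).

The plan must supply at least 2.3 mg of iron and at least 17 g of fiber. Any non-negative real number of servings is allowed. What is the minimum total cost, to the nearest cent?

$1.06

A basic optimal solution has at most two foods positive. Try each food alone and each pair with both targets met exactly.
strawberries only: max(2.3/0.7, 17/2) = 8.5 servings → $9.35.
avocado only: max(2.3/0.6, 17/9) = 3.833 servings → $5.37.
kale only: max(2.3/0.9, 17/4) = 4.25 servings → $4.89.
whole-barley bread only: max(2.3/1.1, 17/4) = 4.25 servings → $1.06.
strawberries + avocado with both tight: 2.059 servings and 1.431 servings → $4.27.
strawberries + kale: the both-tight solution has a negative serving — not a feasible corner.
strawberries + whole-barley bread: intersection lies outside the first quadrant.
avocado + kale with both tight: 1.07 servings and 1.842 servings → $3.62.
avocado + whole-barley bread with both tight: 1.267 servings and 1.4 servings → $2.12.
kale + whole-barley bread: intersection lies outside the first quadrant.
Cheapest feasible corner: $1.06.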